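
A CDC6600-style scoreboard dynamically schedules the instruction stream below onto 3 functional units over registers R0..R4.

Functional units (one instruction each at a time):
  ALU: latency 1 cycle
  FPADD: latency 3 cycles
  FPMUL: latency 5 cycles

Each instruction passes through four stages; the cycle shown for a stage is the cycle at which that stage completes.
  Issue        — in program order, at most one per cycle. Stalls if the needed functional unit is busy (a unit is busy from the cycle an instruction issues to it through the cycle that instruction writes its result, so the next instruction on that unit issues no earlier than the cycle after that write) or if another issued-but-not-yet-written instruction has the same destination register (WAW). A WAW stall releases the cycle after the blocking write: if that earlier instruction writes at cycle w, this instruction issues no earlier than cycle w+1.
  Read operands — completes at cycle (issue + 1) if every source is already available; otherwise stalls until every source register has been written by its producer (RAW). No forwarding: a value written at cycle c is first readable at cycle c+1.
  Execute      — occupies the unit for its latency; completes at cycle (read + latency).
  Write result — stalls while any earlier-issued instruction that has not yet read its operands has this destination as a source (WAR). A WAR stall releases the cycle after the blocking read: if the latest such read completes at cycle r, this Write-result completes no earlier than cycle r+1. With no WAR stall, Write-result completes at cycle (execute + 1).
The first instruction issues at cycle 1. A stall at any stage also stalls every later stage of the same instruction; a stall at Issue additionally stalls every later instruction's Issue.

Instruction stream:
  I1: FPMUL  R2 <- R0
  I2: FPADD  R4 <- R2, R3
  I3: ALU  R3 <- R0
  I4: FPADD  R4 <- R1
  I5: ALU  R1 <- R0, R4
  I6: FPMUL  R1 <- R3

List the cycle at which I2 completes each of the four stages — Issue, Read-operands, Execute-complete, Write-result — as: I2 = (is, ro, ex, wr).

[1] issue I1 (FPMUL)
[2] I1 read-ops, issue I2 (FPADD)
[3] issue I3 (ALU)
[4] I3 read-ops
[5] I3 finished on ALU
[7] I1 finished on FPMUL
[8] I1→R2
[9] I2 read-ops
[10] I3→R3
[12] I2 finished on FPADD
[13] I2→R4
[14] issue I4 (FPADD)
[15] I4 read-ops, issue I5 (ALU)
[18] I4 finished on FPADD
[19] I4→R4
[20] I5 read-ops
[21] I5 finished on ALU
[22] I5→R1
[23] issue I6 (FPMUL)
[24] I6 read-ops
[29] I6 finished on FPMUL
[30] I6→R1

I2 = (2, 9, 12, 13)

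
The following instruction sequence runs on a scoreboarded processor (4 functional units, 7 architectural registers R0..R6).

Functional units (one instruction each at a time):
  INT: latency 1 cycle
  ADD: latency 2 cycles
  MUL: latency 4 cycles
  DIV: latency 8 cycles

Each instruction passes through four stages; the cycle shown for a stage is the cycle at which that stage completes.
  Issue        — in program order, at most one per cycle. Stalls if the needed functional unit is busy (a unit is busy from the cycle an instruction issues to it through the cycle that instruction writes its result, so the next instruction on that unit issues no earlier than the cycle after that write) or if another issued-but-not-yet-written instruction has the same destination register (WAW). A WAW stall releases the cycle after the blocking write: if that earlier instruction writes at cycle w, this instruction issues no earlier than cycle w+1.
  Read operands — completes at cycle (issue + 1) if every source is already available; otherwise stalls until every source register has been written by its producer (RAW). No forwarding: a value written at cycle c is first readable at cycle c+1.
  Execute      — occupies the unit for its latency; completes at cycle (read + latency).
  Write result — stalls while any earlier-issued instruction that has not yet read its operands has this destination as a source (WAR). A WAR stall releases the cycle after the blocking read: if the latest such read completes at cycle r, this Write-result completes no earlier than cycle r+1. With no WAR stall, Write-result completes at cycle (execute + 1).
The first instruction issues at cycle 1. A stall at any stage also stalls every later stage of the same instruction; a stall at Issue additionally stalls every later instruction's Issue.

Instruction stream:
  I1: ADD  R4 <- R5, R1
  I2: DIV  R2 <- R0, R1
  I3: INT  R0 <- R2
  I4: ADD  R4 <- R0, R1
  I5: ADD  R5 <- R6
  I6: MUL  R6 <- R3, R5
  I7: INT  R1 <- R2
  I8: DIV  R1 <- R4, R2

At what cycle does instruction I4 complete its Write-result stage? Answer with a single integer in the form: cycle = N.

cycle = 19

c1: issue I1 (ADD)
c2: I1 read-ops; issue I2 (DIV)
c3: I2 read-ops; issue I3 (INT)
c4: I1 finished on ADD
c5: I1→R4
c6: issue I4 (ADD)
c11: I2 finished on DIV
c12: I2→R2
c13: I3 read-ops
c14: I3 finished on INT
c15: I3→R0
c16: I4 read-ops
c18: I4 finished on ADD
c19: I4→R4
c20: issue I5 (ADD)
c21: I5 read-ops; issue I6 (MUL)
c22: issue I7 (INT)
c23: I5 finished on ADD; I7 read-ops
c24: I5→R5; I7 finished on INT
c25: I6 read-ops; I7→R1
c26: issue I8 (DIV)
c27: I8 read-ops
c29: I6 finished on MUL
c30: I6→R6
c35: I8 finished on DIV
c36: I8→R1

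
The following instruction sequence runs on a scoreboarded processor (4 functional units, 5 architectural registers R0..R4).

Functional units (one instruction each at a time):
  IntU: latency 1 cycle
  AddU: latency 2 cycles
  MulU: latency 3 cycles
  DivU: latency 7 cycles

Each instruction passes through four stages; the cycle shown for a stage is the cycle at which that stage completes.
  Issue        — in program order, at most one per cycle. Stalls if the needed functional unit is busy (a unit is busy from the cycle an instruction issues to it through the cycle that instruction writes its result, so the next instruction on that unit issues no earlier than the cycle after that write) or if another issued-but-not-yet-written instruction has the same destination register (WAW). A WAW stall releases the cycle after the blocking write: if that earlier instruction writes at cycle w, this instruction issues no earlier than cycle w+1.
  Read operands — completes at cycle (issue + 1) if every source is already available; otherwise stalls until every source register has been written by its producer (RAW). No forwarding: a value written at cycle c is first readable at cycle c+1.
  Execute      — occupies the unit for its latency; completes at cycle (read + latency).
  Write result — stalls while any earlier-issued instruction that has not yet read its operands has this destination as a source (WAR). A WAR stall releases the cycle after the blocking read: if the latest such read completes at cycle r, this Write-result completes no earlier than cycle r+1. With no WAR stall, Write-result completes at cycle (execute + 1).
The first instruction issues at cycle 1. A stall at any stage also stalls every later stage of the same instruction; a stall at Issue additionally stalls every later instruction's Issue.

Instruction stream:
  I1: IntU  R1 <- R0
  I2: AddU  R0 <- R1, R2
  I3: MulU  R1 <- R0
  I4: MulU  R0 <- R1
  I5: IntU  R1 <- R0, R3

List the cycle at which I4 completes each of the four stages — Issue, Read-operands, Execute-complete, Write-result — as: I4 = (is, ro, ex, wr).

[I1] 1/2/3/4
[I2] 2/5/7/8  (RAW R1: wait I1 write@4)
[I3] 5/9/12/13  (WAW R1: wait I1 write@4; RAW R0: wait I2 write@8)
[I4] 14/15/18/19  (struct: MulU busy until I3 writes@13)
[I5] 15/20/21/22  (RAW R0: wait I4 write@19)

I4 = (14, 15, 18, 19)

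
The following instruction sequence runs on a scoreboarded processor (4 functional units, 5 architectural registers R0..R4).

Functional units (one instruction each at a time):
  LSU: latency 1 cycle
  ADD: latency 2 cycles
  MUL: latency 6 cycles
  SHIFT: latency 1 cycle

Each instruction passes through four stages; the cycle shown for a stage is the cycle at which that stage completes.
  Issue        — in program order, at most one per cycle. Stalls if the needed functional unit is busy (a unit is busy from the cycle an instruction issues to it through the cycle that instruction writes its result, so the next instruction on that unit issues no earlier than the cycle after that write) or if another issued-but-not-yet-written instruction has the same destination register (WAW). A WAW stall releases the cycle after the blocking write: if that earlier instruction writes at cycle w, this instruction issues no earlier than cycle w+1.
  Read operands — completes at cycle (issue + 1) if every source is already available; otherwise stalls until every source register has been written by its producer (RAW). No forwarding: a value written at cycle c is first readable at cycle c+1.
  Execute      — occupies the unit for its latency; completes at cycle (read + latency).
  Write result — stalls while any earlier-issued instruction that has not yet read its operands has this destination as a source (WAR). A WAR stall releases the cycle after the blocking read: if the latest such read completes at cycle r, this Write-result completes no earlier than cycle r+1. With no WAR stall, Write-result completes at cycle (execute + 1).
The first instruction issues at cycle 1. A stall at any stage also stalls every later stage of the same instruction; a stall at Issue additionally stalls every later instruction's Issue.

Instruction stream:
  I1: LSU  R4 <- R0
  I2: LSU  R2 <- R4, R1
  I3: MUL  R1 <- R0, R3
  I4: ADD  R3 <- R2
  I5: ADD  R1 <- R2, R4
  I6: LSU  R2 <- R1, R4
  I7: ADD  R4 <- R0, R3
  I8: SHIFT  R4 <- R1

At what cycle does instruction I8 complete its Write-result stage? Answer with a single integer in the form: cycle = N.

cycle = 28

I1  is:1  ro:2  ex:3  wr:4
I2  is:5  ro:6  ex:7  wr:8  — struct: LSU busy until I1 writes@4
I3  is:6  ro:7  ex:13  wr:14
I4  is:7  ro:9  ex:11  wr:12  — RAW R2: wait I2 write@8
I5  is:15  ro:16  ex:18  wr:19  — WAW R1: wait I3 write@14
I6  is:16  ro:20  ex:21  wr:22  — RAW R1: wait I5 write@19
I7  is:20  ro:21  ex:23  wr:24  — struct: ADD busy until I5 writes@19
I8  is:25  ro:26  ex:27  wr:28  — WAW R4: wait I7 write@24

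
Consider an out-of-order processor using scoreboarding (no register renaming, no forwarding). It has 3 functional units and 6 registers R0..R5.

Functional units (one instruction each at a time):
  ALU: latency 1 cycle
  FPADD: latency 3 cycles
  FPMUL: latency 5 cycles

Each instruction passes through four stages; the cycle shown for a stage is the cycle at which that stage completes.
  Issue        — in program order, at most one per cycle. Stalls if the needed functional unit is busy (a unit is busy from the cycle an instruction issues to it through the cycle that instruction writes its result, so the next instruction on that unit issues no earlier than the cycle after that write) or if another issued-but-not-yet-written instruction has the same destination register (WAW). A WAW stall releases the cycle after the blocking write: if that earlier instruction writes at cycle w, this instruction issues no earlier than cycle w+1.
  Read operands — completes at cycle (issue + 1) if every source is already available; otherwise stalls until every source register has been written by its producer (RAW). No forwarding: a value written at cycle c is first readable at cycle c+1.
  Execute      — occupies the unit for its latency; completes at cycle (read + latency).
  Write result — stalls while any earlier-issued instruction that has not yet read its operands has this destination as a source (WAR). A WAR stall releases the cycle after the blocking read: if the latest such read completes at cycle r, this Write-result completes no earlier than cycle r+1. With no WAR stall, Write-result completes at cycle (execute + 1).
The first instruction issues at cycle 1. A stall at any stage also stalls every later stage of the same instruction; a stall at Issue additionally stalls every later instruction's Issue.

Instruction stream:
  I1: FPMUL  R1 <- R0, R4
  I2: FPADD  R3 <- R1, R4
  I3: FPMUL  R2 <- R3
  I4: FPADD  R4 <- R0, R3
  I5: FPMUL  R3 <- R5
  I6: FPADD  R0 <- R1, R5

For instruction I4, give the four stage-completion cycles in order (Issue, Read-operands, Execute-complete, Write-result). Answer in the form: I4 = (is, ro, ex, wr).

t=1  I1 issues→FPMUL
t=2  I1 reads | I2 issues→FPADD
t=7  I1 exec-done
t=8  I1 writes R1
t=9  I2 reads | I3 issues→FPMUL
t=12  I2 exec-done
t=13  I2 writes R3
t=14  I3 reads | I4 issues→FPADD
t=15  I4 reads
t=18  I4 exec-done
t=19  I3 exec-done | I4 writes R4
t=20  I3 writes R2
t=21  I5 issues→FPMUL
t=22  I5 reads | I6 issues→FPADD
t=23  I6 reads
t=26  I6 exec-done
t=27  I5 exec-done | I6 writes R0
t=28  I5 writes R3

I4 = (14, 15, 18, 19)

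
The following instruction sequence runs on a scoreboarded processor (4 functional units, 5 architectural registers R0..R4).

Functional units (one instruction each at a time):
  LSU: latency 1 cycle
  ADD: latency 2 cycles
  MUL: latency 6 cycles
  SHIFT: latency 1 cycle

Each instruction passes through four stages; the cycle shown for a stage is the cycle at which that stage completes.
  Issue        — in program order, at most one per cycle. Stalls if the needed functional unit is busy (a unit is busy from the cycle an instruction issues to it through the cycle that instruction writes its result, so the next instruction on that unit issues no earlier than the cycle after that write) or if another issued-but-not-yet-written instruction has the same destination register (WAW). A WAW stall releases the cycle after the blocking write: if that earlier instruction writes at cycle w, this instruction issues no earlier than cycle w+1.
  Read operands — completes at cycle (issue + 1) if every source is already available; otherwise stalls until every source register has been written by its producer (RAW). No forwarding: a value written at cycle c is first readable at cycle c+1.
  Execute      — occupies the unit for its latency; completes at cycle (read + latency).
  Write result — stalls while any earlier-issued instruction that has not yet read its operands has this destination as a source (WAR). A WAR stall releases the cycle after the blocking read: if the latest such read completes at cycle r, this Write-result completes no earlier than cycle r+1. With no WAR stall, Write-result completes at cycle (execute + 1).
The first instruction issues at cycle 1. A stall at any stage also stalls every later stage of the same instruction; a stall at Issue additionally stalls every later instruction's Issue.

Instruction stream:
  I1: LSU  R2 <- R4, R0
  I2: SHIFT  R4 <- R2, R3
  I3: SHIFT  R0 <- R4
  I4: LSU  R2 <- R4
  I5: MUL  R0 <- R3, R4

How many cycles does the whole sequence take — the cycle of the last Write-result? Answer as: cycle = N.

cycle = 20

t=1  I1 issues→LSU
t=2  I1 reads | I2 issues→SHIFT
t=3  I1 exec-done
t=4  I1 writes R2
t=5  I2 reads
t=6  I2 exec-done
t=7  I2 writes R4
t=8  I3 issues→SHIFT
t=9  I3 reads | I4 issues→LSU
t=10  I3 exec-done | I4 reads
t=11  I3 writes R0 | I4 exec-done
t=12  I4 writes R2 | I5 issues→MUL
t=13  I5 reads
t=19  I5 exec-done
t=20  I5 writes R0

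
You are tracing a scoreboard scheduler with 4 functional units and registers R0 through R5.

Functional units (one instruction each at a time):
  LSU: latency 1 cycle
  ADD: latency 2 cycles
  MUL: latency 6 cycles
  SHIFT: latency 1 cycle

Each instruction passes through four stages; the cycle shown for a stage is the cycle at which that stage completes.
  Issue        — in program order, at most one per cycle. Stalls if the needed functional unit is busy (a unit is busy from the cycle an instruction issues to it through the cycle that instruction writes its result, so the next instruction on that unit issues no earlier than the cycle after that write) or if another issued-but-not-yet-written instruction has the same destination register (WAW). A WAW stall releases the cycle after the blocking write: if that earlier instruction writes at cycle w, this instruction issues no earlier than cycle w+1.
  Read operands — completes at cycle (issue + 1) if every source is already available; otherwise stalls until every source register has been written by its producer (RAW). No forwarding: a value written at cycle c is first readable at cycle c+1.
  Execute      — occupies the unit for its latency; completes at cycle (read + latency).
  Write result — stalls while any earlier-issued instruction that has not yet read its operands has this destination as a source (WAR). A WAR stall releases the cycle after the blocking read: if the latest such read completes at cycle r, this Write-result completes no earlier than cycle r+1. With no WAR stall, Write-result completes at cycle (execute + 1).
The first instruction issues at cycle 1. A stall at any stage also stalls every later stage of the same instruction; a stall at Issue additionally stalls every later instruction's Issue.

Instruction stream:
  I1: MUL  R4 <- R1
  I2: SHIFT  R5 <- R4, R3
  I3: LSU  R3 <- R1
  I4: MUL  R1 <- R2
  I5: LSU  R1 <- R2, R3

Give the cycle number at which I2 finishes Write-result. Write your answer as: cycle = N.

cycle 1: I1→MUL
cycle 2: I1 RO, I2→SHIFT
cycle 3: I3→LSU
cycle 4: I3 RO
cycle 5: I3 EX
cycle 8: I1 EX
cycle 9: I1 WR R4
cycle 10: I2 RO, I4→MUL
cycle 11: I2 EX, I3 WR R3, I4 RO
cycle 12: I2 WR R5
cycle 17: I4 EX
cycle 18: I4 WR R1
cycle 19: I5→LSU
cycle 20: I5 RO
cycle 21: I5 EX
cycle 22: I5 WR R1

cycle = 12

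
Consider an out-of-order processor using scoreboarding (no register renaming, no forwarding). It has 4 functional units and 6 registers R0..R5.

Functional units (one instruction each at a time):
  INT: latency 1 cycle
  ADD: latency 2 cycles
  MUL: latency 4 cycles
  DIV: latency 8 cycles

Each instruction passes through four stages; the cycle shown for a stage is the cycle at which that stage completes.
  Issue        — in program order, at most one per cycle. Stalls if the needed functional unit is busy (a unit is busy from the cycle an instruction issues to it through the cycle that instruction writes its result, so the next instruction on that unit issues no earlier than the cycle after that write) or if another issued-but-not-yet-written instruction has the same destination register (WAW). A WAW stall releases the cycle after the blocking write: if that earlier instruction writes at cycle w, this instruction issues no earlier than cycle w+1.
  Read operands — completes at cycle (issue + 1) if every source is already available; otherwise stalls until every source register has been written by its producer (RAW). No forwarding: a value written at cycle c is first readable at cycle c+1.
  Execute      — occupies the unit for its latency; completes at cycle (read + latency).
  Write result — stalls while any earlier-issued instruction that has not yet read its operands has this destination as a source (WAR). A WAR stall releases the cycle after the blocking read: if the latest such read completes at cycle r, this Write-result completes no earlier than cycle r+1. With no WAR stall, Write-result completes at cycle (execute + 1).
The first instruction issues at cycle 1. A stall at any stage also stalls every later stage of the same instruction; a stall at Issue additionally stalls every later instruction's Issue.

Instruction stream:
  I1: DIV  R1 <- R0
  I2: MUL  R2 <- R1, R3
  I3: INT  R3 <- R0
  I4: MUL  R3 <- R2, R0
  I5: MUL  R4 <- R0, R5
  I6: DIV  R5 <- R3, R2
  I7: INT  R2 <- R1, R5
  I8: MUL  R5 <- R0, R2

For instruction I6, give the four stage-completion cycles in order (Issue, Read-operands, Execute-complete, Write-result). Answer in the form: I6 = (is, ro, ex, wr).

I1  is:1  ro:2  ex:10  wr:11
I2  is:2  ro:12  ex:16  wr:17  — RAW R1: wait I1 write@11
I3  is:3  ro:4  ex:5  wr:13  — WAR R3: wait I2 read@12
I4  is:18  ro:19  ex:23  wr:24  — struct: MUL busy until I2 writes@17
I5  is:25  ro:26  ex:30  wr:31  — struct: MUL busy until I4 writes@24
I6  is:26  ro:27  ex:35  wr:36
I7  is:27  ro:37  ex:38  wr:39  — RAW R5: wait I6 write@36
I8  is:37  ro:40  ex:44  wr:45  — WAW R5: wait I6 write@36, RAW R2: wait I7 write@39

I6 = (26, 27, 35, 36)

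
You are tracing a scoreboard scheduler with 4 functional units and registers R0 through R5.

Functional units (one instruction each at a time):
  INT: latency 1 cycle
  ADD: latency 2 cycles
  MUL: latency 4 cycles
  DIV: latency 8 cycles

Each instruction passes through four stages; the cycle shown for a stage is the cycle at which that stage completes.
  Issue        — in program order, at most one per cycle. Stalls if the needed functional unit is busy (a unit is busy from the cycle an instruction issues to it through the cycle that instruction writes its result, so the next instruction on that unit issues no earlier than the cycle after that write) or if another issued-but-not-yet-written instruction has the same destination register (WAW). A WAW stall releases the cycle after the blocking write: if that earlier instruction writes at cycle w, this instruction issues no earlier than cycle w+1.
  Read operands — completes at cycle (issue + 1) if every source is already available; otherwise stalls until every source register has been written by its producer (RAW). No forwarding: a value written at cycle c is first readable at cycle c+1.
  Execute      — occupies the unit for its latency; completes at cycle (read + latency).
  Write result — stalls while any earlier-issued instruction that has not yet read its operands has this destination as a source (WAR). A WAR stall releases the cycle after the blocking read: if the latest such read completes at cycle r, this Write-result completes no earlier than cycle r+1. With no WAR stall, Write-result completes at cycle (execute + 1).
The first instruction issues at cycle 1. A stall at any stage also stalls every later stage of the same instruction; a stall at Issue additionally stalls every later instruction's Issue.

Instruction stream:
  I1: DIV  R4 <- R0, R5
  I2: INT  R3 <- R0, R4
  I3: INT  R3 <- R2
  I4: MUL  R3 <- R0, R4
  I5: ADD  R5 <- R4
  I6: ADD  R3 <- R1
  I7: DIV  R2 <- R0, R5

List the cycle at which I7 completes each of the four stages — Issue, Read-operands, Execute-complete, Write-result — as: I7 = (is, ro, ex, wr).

I7 = (27, 28, 36, 37)

I1: IS=1 RO=2 EX=10 WR=11
I2: IS=2 RO=12 EX=13 WR=14  [RAW R4: wait I1 write@11]
I3: IS=15 RO=16 EX=17 WR=18  [struct: INT busy until I2 writes@14]
I4: IS=19 RO=20 EX=24 WR=25  [WAW R3: wait I3 write@18]
I5: IS=20 RO=21 EX=23 WR=24
I6: IS=26 RO=27 EX=29 WR=30  [WAW R3: wait I4 write@25]
I7: IS=27 RO=28 EX=36 WR=37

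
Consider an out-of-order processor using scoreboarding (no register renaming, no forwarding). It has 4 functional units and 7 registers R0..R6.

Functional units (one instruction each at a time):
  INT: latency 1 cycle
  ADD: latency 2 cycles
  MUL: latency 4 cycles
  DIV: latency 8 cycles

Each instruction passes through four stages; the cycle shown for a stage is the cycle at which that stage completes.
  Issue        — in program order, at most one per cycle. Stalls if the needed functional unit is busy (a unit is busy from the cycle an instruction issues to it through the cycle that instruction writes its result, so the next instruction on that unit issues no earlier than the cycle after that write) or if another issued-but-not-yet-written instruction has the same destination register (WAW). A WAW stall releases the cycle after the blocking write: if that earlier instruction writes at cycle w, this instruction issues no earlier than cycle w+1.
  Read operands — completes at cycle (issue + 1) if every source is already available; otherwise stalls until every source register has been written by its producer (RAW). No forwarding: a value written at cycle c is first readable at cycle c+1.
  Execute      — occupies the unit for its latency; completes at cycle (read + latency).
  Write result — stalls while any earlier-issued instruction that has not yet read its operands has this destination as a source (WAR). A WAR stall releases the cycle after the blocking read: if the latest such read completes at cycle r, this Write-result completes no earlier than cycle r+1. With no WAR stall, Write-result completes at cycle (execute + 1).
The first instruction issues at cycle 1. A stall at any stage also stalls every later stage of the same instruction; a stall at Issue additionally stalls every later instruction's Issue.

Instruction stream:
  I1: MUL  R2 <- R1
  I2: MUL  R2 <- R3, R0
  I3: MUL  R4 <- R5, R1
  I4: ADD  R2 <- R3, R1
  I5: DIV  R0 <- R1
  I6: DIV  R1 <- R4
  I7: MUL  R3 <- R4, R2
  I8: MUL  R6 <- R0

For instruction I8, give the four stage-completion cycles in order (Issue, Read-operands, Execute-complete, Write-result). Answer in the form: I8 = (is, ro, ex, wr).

cycle 1: I1 dispatched to MUL
cycle 2: I1 operands ready
cycle 6: I1 complete
cycle 7: R2←I1
cycle 8: I2 dispatched to MUL
cycle 9: I2 operands ready
cycle 13: I2 complete
cycle 14: R2←I2
cycle 15: I3 dispatched to MUL
cycle 16: I3 operands ready, I4 dispatched to ADD
cycle 17: I4 operands ready, I5 dispatched to DIV
cycle 18: I5 operands ready
cycle 19: I4 complete
cycle 20: I3 complete, R2←I4
cycle 21: R4←I3
cycle 26: I5 complete
cycle 27: R0←I5
cycle 28: I6 dispatched to DIV
cycle 29: I6 operands ready, I7 dispatched to MUL
cycle 30: I7 operands ready
cycle 34: I7 complete
cycle 35: R3←I7
cycle 36: I8 dispatched to MUL
cycle 37: I6 complete, I8 operands ready
cycle 38: R1←I6
cycle 41: I8 complete
cycle 42: R6←I8

I8 = (36, 37, 41, 42)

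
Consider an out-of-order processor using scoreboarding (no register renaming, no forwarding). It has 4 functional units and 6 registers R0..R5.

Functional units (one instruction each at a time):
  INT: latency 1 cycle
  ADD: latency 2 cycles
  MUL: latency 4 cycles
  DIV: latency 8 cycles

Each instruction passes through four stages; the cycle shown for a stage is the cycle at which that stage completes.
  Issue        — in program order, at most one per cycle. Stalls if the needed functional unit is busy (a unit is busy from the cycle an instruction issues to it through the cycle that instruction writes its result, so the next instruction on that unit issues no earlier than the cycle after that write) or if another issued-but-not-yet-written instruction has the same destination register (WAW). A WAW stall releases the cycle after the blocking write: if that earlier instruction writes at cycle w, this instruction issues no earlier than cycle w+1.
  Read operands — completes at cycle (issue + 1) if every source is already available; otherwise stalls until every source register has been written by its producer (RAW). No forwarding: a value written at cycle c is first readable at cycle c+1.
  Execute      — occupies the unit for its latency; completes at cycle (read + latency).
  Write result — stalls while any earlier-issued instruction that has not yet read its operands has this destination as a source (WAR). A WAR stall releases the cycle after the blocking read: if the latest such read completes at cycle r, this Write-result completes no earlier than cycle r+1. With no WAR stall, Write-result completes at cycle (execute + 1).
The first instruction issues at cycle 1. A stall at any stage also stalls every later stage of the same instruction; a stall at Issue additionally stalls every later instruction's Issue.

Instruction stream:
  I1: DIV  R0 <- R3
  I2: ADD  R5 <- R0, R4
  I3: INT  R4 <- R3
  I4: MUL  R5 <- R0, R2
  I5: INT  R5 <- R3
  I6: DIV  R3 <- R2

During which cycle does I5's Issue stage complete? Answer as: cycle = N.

cycle = 23

t=1  I1 issues→DIV
t=2  I1 reads, I2 issues→ADD
t=3  I3 issues→INT
t=4  I3 reads
t=5  I3 exec-done
t=10  I1 exec-done
t=11  I1 writes R0
t=12  I2 reads
t=13  I3 writes R4
t=14  I2 exec-done
t=15  I2 writes R5
t=16  I4 issues→MUL
t=17  I4 reads
t=21  I4 exec-done
t=22  I4 writes R5
t=23  I5 issues→INT
t=24  I5 reads, I6 issues→DIV
t=25  I5 exec-done, I6 reads
t=26  I5 writes R5
t=33  I6 exec-done
t=34  I6 writes R3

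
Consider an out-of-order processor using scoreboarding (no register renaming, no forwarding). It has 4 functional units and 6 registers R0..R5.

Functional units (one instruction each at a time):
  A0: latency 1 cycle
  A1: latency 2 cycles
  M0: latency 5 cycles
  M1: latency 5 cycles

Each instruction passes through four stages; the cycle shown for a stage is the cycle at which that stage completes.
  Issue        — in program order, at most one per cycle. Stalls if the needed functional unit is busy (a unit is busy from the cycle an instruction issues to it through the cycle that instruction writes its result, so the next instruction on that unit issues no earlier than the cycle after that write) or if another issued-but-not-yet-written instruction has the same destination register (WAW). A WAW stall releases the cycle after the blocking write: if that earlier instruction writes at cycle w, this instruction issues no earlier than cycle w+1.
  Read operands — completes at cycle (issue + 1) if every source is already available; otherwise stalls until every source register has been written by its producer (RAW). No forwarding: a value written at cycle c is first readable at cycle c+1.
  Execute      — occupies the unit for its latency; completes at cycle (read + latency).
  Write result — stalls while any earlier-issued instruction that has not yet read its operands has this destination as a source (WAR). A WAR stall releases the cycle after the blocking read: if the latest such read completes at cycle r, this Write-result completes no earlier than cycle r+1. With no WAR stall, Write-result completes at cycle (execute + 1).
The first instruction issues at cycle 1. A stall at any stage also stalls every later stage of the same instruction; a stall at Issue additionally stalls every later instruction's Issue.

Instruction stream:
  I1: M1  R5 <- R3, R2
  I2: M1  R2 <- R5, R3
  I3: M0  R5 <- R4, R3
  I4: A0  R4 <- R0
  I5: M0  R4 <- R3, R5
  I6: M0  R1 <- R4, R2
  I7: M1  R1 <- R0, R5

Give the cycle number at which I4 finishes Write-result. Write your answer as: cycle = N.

cycle = 14

I1  is:1  ro:2  ex:7  wr:8
I2  is:9  ro:10  ex:15  wr:16  — struct: M1 busy until I1 writes@8
I3  is:10  ro:11  ex:16  wr:17
I4  is:11  ro:12  ex:13  wr:14
I5  is:18  ro:19  ex:24  wr:25  — struct: M0 busy until I3 writes@17
I6  is:26  ro:27  ex:32  wr:33  — struct: M0 busy until I5 writes@25
I7  is:34  ro:35  ex:40  wr:41  — WAW R1: wait I6 write@33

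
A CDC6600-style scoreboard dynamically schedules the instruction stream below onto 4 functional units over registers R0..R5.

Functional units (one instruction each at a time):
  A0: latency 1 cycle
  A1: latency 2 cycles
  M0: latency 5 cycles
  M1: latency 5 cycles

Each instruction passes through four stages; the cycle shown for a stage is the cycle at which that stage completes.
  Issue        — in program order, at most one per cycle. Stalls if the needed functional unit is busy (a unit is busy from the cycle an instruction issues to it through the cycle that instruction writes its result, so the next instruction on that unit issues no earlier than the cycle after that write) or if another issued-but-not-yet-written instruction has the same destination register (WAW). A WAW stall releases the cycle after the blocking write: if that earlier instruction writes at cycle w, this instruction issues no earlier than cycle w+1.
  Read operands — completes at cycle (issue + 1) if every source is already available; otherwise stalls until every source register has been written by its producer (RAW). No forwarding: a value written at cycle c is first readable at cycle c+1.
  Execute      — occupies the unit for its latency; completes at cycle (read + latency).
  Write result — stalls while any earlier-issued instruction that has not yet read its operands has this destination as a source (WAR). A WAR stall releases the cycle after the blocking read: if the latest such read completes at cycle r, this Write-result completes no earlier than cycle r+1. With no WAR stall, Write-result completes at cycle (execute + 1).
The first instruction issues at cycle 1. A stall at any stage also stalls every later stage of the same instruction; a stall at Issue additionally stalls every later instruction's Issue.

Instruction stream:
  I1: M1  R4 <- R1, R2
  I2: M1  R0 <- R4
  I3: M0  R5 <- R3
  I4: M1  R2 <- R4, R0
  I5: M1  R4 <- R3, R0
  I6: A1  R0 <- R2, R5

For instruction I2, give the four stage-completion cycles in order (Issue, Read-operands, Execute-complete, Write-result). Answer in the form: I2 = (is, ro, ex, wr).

t=1  issue I1 (M1)
t=2  I1 read-ops
t=7  I1 finished on M1
t=8  I1→R4
t=9  issue I2 (M1)
t=10  I2 read-ops; issue I3 (M0)
t=11  I3 read-ops
t=15  I2 finished on M1
t=16  I2→R0; I3 finished on M0
t=17  I3→R5; issue I4 (M1)
t=18  I4 read-ops
t=23  I4 finished on M1
t=24  I4→R2
t=25  issue I5 (M1)
t=26  I5 read-ops; issue I6 (A1)
t=27  I6 read-ops
t=29  I6 finished on A1
t=30  I6→R0
t=31  I5 finished on M1
t=32  I5→R4

I2 = (9, 10, 15, 16)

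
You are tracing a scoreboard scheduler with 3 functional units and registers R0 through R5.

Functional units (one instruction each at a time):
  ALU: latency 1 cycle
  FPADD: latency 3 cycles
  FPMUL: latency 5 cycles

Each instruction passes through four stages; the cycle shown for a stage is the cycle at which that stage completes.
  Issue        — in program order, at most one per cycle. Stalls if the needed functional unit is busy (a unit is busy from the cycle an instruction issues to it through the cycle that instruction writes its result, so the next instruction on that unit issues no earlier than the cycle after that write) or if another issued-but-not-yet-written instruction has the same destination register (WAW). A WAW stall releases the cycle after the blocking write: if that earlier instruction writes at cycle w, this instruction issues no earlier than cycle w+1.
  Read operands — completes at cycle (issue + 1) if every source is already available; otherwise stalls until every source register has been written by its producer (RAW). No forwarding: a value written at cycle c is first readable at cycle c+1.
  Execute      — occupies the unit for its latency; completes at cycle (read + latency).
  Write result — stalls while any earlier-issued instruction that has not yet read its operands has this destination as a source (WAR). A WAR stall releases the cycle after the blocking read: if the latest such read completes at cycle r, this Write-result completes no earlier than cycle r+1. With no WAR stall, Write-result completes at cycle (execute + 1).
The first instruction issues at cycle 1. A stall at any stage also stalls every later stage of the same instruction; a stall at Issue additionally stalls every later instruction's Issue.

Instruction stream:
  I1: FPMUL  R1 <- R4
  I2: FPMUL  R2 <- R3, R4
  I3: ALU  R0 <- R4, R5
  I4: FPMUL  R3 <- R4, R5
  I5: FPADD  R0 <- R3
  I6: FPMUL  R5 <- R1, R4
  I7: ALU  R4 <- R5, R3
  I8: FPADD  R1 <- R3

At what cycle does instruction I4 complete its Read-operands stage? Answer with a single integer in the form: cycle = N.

I1  is:1  ro:2  ex:7  wr:8
I2  is:9  ro:10  ex:15  wr:16  — struct: FPMUL busy until I1 writes@8
I3  is:10  ro:11  ex:12  wr:13
I4  is:17  ro:18  ex:23  wr:24  — struct: FPMUL busy until I2 writes@16
I5  is:18  ro:25  ex:28  wr:29  — RAW R3: wait I4 write@24
I6  is:25  ro:26  ex:31  wr:32  — struct: FPMUL busy until I4 writes@24
I7  is:26  ro:33  ex:34  wr:35  — RAW R5: wait I6 write@32
I8  is:30  ro:31  ex:34  wr:35  — struct: FPADD busy until I5 writes@29

cycle = 18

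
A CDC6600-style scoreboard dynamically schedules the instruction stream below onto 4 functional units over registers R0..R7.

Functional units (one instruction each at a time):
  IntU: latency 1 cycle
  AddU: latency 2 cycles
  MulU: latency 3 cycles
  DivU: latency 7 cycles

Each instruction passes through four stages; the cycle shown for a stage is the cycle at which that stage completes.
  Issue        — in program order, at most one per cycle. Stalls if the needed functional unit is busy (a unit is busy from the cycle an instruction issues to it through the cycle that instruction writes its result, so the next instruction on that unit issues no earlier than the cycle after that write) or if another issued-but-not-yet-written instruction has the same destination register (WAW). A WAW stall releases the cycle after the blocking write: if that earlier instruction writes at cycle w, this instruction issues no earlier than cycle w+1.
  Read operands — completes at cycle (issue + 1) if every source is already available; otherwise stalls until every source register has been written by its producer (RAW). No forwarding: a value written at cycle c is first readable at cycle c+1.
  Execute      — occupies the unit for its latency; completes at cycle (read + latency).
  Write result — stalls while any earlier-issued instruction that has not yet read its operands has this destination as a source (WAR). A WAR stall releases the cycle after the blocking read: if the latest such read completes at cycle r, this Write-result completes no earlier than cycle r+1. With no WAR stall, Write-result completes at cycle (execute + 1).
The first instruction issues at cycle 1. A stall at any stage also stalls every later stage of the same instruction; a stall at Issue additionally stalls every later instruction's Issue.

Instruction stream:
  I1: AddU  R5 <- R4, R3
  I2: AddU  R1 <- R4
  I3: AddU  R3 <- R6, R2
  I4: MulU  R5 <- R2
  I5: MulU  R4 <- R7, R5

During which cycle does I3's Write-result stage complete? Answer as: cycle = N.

c1: I1 dispatched to AddU
c2: I1 operands ready
c4: I1 complete
c5: R5←I1
c6: I2 dispatched to AddU
c7: I2 operands ready
c9: I2 complete
c10: R1←I2
c11: I3 dispatched to AddU
c12: I3 operands ready, I4 dispatched to MulU
c13: I4 operands ready
c14: I3 complete
c15: R3←I3
c16: I4 complete
c17: R5←I4
c18: I5 dispatched to MulU
c19: I5 operands ready
c22: I5 complete
c23: R4←I5

cycle = 15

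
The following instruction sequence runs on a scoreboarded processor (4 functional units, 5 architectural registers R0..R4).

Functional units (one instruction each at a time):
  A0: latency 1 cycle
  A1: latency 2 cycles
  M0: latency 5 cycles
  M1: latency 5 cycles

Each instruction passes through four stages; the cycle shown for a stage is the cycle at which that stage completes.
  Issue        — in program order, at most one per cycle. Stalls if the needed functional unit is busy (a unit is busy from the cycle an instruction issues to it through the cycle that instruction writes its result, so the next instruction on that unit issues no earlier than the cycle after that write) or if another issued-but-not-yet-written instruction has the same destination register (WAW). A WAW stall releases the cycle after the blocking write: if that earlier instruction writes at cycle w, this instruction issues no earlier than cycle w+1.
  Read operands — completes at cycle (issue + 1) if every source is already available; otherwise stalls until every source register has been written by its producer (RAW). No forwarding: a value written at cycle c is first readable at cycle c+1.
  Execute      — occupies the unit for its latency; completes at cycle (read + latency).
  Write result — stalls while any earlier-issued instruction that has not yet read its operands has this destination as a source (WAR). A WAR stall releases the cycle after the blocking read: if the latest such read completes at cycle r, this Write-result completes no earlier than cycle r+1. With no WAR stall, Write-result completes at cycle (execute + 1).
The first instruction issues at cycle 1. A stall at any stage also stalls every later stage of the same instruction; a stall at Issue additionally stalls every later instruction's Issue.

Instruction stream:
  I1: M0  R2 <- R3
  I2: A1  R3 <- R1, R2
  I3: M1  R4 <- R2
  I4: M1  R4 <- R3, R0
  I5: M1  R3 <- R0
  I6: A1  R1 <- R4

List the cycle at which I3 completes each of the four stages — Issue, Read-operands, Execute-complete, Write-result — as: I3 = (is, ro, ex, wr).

I3 = (3, 9, 14, 15)

I1 -> (1, 2, 7, 8)
I2 -> (2, 9, 11, 12)  // RAW R2: wait I1 write@8
I3 -> (3, 9, 14, 15)  // RAW R2: wait I1 write@8
I4 -> (16, 17, 22, 23)  // struct: M1 busy until I3 writes@15
I5 -> (24, 25, 30, 31)  // struct: M1 busy until I4 writes@23
I6 -> (25, 26, 28, 29)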